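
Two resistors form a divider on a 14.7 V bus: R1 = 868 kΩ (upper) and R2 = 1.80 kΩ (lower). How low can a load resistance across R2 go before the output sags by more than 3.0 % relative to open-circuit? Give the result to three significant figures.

R_L(min) ≈ 58.1 kΩ

Output resistance R_th = R1‖R2 = (868 × 1.80)/869.8 = 1.796 kΩ.
The fractional drop is R_th/(R_th + R_L); requiring this ≤ 0.0300 gives R_L ≥ R_th(1/0.0300 − 1) = 1.796 × 32.33 = 58.1 kΩ.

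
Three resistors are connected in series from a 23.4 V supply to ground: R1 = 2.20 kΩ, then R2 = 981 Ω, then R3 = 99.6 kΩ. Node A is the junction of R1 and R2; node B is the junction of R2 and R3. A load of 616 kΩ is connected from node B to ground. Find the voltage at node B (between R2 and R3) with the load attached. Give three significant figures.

At node B, R3 is in parallel with the load: R3‖R_L = 85740 Ω.
Below node A the resistance is R2 + (R3‖R_L) = 86720 Ω, so V_A = 23.4 × 86720/88920 = 22.82 V.
Then V_B = V_A × (R3‖R_L)/(R2 + R3‖R_L) = 22.82 × 85740/86720 = 22.6 V.

V ≈ 22.6 V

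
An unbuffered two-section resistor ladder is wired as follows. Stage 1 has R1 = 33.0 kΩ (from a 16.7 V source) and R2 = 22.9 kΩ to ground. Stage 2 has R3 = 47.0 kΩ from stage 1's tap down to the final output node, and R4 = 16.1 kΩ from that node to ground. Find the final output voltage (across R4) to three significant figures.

Stage 2 presents R3+R4 = 63.10 kΩ as a load on stage 1's tap.
Stage 1's lower leg becomes R2‖(R3+R4) = 16.80 kΩ, so V_mid = 16.7 × 16.80/49.80 = 5.634 V.
Stage 2 is itself unloaded: V_out = V_mid × R4/(R3+R4) = 5.634 × 16.1/63.10 = 1.44 V.

V_out ≈ 1.44 V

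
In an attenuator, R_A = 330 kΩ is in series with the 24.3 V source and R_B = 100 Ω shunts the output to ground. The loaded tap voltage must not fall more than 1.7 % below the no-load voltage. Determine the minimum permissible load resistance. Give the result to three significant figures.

Output resistance R_th = R_A‖R_B = (330000 × 100)/330100 = 99.97 Ω.
The fractional drop is R_th/(R_th + R_L); requiring this ≤ 0.0170 gives R_L ≥ R_th(1/0.0170 − 1) = 99.97 × 57.82 = 5.78 kΩ.

R_L(min) ≈ 5.78 kΩ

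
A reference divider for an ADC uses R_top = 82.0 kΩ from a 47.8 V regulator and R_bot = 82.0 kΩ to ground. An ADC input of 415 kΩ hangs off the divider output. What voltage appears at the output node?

The load sits in parallel with R_bot: R_bot‖R_L = (82.0 × 415) / (82.0 + 415) = 68.47 kΩ.
V_out = 47.8 × 68.47 / (82.0 + 68.47) = 47.8 × 68.47/150.5 = 21.8 V.

V_out ≈ 21.8 V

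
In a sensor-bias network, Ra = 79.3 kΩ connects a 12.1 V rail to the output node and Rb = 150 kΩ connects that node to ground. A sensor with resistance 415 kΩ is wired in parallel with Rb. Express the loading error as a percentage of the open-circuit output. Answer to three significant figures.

11.1 %

Unloaded V = 12.1 × 150/229.3 = 7.9154 V.
Loaded: Rb‖R_L = 110.2 kΩ, giving V = 12.1 × 110.2/189.5 = 7.0359 V.
Drop = (7.9154 − 7.0359) / 7.9154 = 11.1 %.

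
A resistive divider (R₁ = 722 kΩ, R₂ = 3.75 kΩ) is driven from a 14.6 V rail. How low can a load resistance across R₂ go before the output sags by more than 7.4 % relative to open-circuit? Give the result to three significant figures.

Output resistance R_th = R₁‖R₂ = (722 × 3.75)/725.8 = 3.731 kΩ.
The fractional drop is R_th/(R_th + R_L); requiring this ≤ 0.0740 gives R_L ≥ R_th(1/0.0740 − 1) = 3.731 × 12.51 = 46.7 kΩ.

R_L(min) ≈ 46.7 kΩ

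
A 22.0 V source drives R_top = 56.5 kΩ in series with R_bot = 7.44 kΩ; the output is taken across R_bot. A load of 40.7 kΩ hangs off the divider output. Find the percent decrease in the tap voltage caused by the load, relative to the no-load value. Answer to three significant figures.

13.9 %

Unloaded V = 22.0 × 7.44/63.94 = 2.5599 V.
Loaded: R_bot‖R_L = 6.290 kΩ, giving V = 22.0 × 6.290/62.79 = 2.2039 V.
Drop = (2.5599 − 2.2039) / 2.5599 = 13.9 %.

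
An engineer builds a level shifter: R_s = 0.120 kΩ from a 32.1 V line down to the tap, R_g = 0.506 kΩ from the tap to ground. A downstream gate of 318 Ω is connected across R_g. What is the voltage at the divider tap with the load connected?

V_out ≈ 19.9 V

The load sits in parallel with R_g: R_g‖R_L = (506 × 318) / (506 + 318) = 195.3 Ω.
V_out = 32.1 × 195.3 / (120 + 195.3) = 32.1 × 195.3/315.3 = 19.9 V.
(Unloaded it would have been 25.9 V.)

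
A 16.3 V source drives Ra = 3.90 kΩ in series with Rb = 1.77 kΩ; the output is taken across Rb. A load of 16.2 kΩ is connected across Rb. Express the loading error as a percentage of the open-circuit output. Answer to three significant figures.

6.99 %

The divider's output (Thévenin) resistance is Ra‖Rb = 1.217 kΩ.
Fractional drop under load = R_th/(R_th + R_L) = 1.217 / (1.217 + 16.2) = 0.06990.
So the output falls by 6.99 %.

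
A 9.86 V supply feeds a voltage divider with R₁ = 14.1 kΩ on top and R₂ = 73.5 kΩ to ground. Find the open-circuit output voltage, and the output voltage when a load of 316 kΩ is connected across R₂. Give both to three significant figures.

Unloaded: 8.27 V; loaded: 7.97 V

Open-circuit: V = 9.86 × 73.5/(14.1 + 73.5) = 8.27 V.
With the load, R₂ becomes R₂‖R_L = 59.63 kΩ, so V = 9.86 × 59.63/73.73 = 7.97 V.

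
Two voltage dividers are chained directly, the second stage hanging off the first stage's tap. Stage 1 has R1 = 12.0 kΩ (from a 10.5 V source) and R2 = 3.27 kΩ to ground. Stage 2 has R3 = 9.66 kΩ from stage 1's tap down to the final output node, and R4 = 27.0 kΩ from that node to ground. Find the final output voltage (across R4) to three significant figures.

V_out ≈ 1.55 V

Stage 2 presents R3+R4 = 36.66 kΩ as a load on stage 1's tap.
Stage 1's lower leg becomes R2‖(R3+R4) = 3.002 kΩ, so V_mid = 10.5 × 3.002/15.00 = 2.101 V.
Stage 2 is itself unloaded: V_out = V_mid × R4/(R3+R4) = 2.101 × 27.0/36.66 = 1.55 V.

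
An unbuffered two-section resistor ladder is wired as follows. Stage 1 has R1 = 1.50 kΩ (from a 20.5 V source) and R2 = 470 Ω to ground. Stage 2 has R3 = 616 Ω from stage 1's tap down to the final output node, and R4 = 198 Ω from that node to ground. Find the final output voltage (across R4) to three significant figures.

V_out ≈ 0.826 V

Stage 2 presents R3+R4 = 814.0 Ω as a load on stage 1's tap.
Stage 1's lower leg becomes R2‖(R3+R4) = 298.0 Ω, so V_mid = 20.5 × 298.0/1798 = 3.397 V.
Stage 2 is itself unloaded: V_out = V_mid × R4/(R3+R4) = 3.397 × 198/814.0 = 0.826 V.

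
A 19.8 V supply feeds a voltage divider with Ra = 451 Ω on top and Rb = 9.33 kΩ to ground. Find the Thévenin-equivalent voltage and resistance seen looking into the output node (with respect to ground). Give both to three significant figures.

V_th is the open-circuit tap voltage: 19.8 × 9330/(451 + 9330) = 18.9 V.
With the supply zeroed, Ra and Rb appear in parallel from the tap: R_th = Ra‖Rb = (451 × 9330)/9781 = 430 Ω.

V_th = 18.9 V, R_th = 430 Ω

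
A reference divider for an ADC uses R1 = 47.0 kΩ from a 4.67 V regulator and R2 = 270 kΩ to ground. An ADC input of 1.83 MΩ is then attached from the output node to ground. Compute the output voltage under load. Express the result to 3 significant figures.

The load sits in parallel with R2: R2‖R_L = (270 × 1830) / (270 + 1830) = 235.3 kΩ.
V_out = 4.67 × 235.3 / (47.0 + 235.3) = 4.67 × 235.3/282.3 = 3.89 V.

V_out ≈ 3.89 V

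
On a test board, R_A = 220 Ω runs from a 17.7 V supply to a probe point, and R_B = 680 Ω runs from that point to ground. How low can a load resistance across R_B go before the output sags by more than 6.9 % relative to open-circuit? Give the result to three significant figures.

R_L(min) ≈ 2.24 kΩ

Output resistance R_th = R_A‖R_B = (220 × 680)/900.0 = 166.2 Ω.
The fractional drop is R_th/(R_th + R_L); requiring this ≤ 0.0690 gives R_L ≥ R_th(1/0.0690 − 1) = 166.2 × 13.49 = 2.24 kΩ.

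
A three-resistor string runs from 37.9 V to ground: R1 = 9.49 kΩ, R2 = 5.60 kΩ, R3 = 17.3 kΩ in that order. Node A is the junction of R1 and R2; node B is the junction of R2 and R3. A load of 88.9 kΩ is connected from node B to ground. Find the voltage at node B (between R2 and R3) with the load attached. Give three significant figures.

At node B, R3 is in parallel with the load: R3‖R_L = 14.48 kΩ.
Below node A the resistance is R2 + (R3‖R_L) = 20.08 kΩ, so V_A = 37.9 × 20.08/29.57 = 25.74 V.
Then V_B = V_A × (R3‖R_L)/(R2 + R3‖R_L) = 25.74 × 14.48/20.08 = 18.6 V.

V ≈ 18.6 V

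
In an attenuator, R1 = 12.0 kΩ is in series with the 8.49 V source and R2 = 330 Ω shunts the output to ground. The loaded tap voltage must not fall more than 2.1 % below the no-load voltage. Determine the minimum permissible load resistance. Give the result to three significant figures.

R_L(min) ≈ 15.0 kΩ

Output resistance R_th = R1‖R2 = (12000 × 330)/12330 = 321.2 Ω.
The fractional drop is R_th/(R_th + R_L); requiring this ≤ 0.0210 gives R_L ≥ R_th(1/0.0210 − 1) = 321.2 × 46.62 = 15.0 kΩ.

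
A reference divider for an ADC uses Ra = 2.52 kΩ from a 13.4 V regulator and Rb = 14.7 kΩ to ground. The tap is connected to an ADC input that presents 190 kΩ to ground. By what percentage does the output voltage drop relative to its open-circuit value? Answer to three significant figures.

The divider's output (Thévenin) resistance is Ra‖Rb = 2.151 kΩ.
Fractional drop under load = R_th/(R_th + R_L) = 2.151 / (2.151 + 190) = 0.01120.
So the output falls by 1.12 %.

1.12 %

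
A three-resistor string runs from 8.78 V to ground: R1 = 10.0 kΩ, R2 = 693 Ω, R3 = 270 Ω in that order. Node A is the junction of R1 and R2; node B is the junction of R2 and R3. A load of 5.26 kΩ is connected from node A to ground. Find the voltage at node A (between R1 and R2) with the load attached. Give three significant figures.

V ≈ 0.661 V

Below node A the series string R2+R3 = 963.0 Ω sits in parallel with the 5260 Ω load: 814.0 Ω.
V_A = 8.78 × 814.0/(10000 + 814.0) = 0.661 V.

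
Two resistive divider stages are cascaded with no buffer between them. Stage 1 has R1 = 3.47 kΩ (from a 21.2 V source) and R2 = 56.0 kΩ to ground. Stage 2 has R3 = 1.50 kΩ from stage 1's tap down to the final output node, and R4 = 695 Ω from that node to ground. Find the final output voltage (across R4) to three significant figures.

Stage 2 presents R3+R4 = 2195 Ω as a load on stage 1's tap.
Stage 1's lower leg becomes R2‖(R3+R4) = 2112 Ω, so V_mid = 21.2 × 2112/5582 = 8.022 V.
Stage 2 is itself unloaded: V_out = V_mid × R4/(R3+R4) = 8.022 × 695/2195 = 2.54 V.

V_out ≈ 2.54 V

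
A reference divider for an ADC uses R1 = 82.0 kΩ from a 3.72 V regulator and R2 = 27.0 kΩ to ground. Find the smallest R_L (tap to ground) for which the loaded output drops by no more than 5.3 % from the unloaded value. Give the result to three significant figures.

R_L(min) ≈ 363 kΩ

Output resistance R_th = R1‖R2 = (82.0 × 27.0)/109.0 = 20.31 kΩ.
The fractional drop is R_th/(R_th + R_L); requiring this ≤ 0.0530 gives R_L ≥ R_th(1/0.0530 − 1) = 20.31 × 17.87 = 363 kΩ.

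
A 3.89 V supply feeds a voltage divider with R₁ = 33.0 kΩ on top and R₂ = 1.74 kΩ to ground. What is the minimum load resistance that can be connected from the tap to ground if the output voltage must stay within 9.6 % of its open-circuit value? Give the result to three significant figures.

R_L(min) ≈ 15.6 kΩ

Output resistance R_th = R₁‖R₂ = (33.0 × 1.74)/34.74 = 1.653 kΩ.
The fractional drop is R_th/(R_th + R_L); requiring this ≤ 0.0960 gives R_L ≥ R_th(1/0.0960 − 1) = 1.653 × 9.417 = 15.6 kΩ.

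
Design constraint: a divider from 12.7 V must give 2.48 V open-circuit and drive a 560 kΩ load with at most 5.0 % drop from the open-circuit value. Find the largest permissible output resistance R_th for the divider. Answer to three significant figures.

R_th ≤ 29.5 kΩ

Loading drop = R_th/(R_th + R_L) ≤ 0.0500, so R_th ≤ R_L · ε/(1−ε) = 560 kΩ × 0.0500/0.9500 = 29.5 kΩ.
(Any R1, R2 with R2/(R1+R2) = 0.195 and R1‖R2 ≤ 29.5 kΩ will meet the spec.)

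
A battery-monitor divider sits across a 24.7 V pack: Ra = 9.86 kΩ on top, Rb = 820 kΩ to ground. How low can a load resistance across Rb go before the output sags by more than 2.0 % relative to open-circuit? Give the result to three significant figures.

Output resistance R_th = Ra‖Rb = (9.86 × 820)/829.9 = 9.743 kΩ.
The fractional drop is R_th/(R_th + R_L); requiring this ≤ 0.0200 gives R_L ≥ R_th(1/0.0200 − 1) = 9.743 × 49.00 = 477 kΩ.

R_L(min) ≈ 477 kΩ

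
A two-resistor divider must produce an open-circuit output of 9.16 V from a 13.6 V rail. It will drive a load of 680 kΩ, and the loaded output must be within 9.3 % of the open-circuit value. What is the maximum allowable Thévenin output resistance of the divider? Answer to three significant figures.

R_th ≤ 69.7 kΩ

Loading drop = R_th/(R_th + R_L) ≤ 0.0930, so R_th ≤ R_L · ε/(1−ε) = 680 kΩ × 0.0930/0.9070 = 69.7 kΩ.
(Any R1, R2 with R2/(R1+R2) = 0.674 and R1‖R2 ≤ 69.7 kΩ will meet the spec.)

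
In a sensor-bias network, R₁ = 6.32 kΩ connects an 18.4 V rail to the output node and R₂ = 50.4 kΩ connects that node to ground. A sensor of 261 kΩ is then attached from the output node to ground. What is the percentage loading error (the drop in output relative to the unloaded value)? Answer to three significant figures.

2.11 %

The divider's output (Thévenin) resistance is R₁‖R₂ = 5.616 kΩ.
Fractional drop under load = R_th/(R_th + R_L) = 5.616 / (5.616 + 261) = 0.02106.
So the output falls by 2.11 %.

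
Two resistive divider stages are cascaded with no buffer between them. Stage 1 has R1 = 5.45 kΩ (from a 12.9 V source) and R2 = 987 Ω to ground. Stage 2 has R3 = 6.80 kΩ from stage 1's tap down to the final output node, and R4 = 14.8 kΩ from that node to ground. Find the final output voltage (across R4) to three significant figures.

Stage 2 presents R3+R4 = 21600 Ω as a load on stage 1's tap.
Stage 1's lower leg becomes R2‖(R3+R4) = 943.9 Ω, so V_mid = 12.9 × 943.9/6394 = 1.904 V.
Stage 2 is itself unloaded: V_out = V_mid × R4/(R3+R4) = 1.904 × 14800/21600 = 1.30 V.

V_out ≈ 1.30 V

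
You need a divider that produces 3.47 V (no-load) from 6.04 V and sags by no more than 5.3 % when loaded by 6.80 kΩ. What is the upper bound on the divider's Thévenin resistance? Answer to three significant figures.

Loading drop = R_th/(R_th + R_L) ≤ 0.0530, so R_th ≤ R_L · ε/(1−ε) = 6.80 kΩ × 0.0530/0.9470 = 381 Ω.

R_th ≤ 381 Ω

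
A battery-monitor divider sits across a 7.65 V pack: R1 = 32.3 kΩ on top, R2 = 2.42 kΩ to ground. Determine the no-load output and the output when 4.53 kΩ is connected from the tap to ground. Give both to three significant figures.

Unloaded: 0.533 V; loaded: 0.356 V

Open-circuit: V = 7.65 × 2.42/(32.3 + 2.42) = 0.533 V.
With the load, R2 becomes R2‖R_L = 1.577 kΩ, so V = 7.65 × 1.577/33.88 = 0.356 V.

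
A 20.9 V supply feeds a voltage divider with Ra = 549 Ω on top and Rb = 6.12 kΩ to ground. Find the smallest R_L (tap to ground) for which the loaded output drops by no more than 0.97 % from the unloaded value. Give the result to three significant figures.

Output resistance R_th = Ra‖Rb = (549 × 6120)/6669 = 503.8 Ω.
The fractional drop is R_th/(R_th + R_L); requiring this ≤ 0.00970 gives R_L ≥ R_th(1/0.00970 − 1) = 503.8 × 102.1 = 51.4 kΩ.

R_L(min) ≈ 51.4 kΩ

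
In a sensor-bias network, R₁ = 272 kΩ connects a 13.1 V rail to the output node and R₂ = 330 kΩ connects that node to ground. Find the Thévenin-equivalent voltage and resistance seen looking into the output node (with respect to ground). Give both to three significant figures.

V_th = 7.18 V, R_th = 149 kΩ

V_th is the open-circuit tap voltage: 13.1 × 330/(272 + 330) = 7.18 V.
With the supply zeroed, R₁ and R₂ appear in parallel from the tap: R_th = R₁‖R₂ = (272 × 330)/602.0 = 149 kΩ.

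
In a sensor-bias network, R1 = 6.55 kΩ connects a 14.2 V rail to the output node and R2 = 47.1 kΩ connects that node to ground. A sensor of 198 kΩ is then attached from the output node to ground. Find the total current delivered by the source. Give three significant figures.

R2‖R_L = 38.05 kΩ, so the source sees R1 + R2‖R_L = 44.60 kΩ.
I = 14.2 V / 44.60 kΩ = 0.318 mA.

I ≈ 0.318 mA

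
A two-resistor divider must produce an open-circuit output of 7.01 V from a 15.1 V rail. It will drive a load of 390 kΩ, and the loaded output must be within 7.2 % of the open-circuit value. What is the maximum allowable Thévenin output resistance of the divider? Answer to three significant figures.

R_th ≤ 30.3 kΩ

Loading drop = R_th/(R_th + R_L) ≤ 0.0720, so R_th ≤ R_L · ε/(1−ε) = 390 kΩ × 0.0720/0.9280 = 30.3 kΩ.
(Any R1, R2 with R2/(R1+R2) = 0.464 and R1‖R2 ≤ 30.3 kΩ will meet the spec.)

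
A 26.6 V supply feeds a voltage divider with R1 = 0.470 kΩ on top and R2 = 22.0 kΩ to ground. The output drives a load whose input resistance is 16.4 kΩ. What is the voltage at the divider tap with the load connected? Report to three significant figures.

The load sits in parallel with R2: R2‖R_L = (22000 × 16400) / (22000 + 16400) = 9396 Ω.
V_out = 26.6 × 9396 / (470 + 9396) = 26.6 × 9396/9866 = 25.3 V.

V_out ≈ 25.3 V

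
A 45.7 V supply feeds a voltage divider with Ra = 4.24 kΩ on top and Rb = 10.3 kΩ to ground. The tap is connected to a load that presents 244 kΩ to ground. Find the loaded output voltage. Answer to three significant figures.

V_out ≈ 32.0 V

The load sits in parallel with Rb: Rb‖R_L = (10.3 × 244) / (10.3 + 244) = 9.883 kΩ.
V_out = 45.7 × 9.883 / (4.24 + 9.883) = 45.7 × 9.883/14.12 = 32.0 V.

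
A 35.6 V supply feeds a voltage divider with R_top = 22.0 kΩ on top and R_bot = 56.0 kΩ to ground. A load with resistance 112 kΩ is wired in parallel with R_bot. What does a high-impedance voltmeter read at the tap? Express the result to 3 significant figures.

V_out ≈ 22.4 V

The load sits in parallel with R_bot: R_bot‖R_L = (56.0 × 112) / (56.0 + 112) = 37.33 kΩ.
V_out = 35.6 × 37.33 / (22.0 + 37.33) = 35.6 × 37.33/59.33 = 22.4 V.
(Unloaded it would have been 25.6 V.)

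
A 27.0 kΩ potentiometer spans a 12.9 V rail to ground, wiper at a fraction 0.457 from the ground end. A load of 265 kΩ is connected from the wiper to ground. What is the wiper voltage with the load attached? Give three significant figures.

The wiper splits the pot into (1−α)R = 14.66 kΩ above and αR = 12.34 kΩ below.
Lower section ‖ load = 11.79 kΩ.
V_wiper = 12.9 × 11.79/(14.66 + 11.79) = 5.75 V.

V ≈ 5.75 V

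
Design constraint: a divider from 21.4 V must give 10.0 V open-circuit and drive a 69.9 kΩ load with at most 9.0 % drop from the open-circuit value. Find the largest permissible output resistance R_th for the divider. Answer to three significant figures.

Loading drop = R_th/(R_th + R_L) ≤ 0.0900, so R_th ≤ R_L · ε/(1−ε) = 69.9 kΩ × 0.0900/0.9100 = 6.91 kΩ.
(Any R1, R2 with R2/(R1+R2) = 0.467 and R1‖R2 ≤ 6.91 kΩ will meet the spec.)

R_th ≤ 6.91 kΩ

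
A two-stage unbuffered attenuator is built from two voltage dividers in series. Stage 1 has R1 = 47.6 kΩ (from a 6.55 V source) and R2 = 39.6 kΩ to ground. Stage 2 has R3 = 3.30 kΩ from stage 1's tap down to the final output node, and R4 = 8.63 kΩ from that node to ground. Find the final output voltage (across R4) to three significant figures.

V_out ≈ 0.765 V

Stage 2 presents R3+R4 = 11.93 kΩ as a load on stage 1's tap.
Stage 1's lower leg becomes R2‖(R3+R4) = 9.168 kΩ, so V_mid = 6.55 × 9.168/56.77 = 1.058 V.
Stage 2 is itself unloaded: V_out = V_mid × R4/(R3+R4) = 1.058 × 8.63/11.93 = 0.765 V.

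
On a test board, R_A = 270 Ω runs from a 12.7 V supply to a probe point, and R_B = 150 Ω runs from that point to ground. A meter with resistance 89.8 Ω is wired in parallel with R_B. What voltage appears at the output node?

The load sits in parallel with R_B: R_B‖R_L = (150 × 89.8) / (150 + 89.8) = 56.17 Ω.
V_out = 12.7 × 56.17 / (270 + 56.17) = 12.7 × 56.17/326.2 = 2.19 V.

V_out ≈ 2.19 V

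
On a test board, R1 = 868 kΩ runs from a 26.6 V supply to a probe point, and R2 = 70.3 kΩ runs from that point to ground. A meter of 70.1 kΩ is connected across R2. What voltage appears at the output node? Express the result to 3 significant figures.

V_out ≈ 1.03 V

The load sits in parallel with R2: R2‖R_L = (70.3 × 70.1) / (70.3 + 70.1) = 35.10 kΩ.
V_out = 26.6 × 35.10 / (868 + 35.10) = 26.6 × 35.10/903.1 = 1.03 V.
(Unloaded it would have been 1.99 V.)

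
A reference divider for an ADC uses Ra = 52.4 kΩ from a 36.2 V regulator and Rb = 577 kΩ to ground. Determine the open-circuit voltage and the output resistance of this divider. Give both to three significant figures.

V_th = 33.2 V, R_th = 48.0 kΩ

V_th is the open-circuit tap voltage: 36.2 × 577/(52.4 + 577) = 33.2 V.
With the supply zeroed, Ra and Rb appear in parallel from the tap: R_th = Ra‖Rb = (52.4 × 577)/629.4 = 48.0 kΩ.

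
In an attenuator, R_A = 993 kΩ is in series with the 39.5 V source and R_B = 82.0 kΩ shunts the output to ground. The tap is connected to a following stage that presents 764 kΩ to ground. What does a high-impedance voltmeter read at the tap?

V_out ≈ 2.74 V

The load sits in parallel with R_B: R_B‖R_L = (82.0 × 764) / (82.0 + 764) = 74.05 kΩ.
V_out = 39.5 × 74.05 / (993 + 74.05) = 39.5 × 74.05/1067 = 2.74 V.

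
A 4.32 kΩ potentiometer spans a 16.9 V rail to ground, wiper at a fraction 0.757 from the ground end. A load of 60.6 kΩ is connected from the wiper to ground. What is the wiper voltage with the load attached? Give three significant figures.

The wiper splits the pot into (1−α)R = 1.050 kΩ above and αR = 3.270 kΩ below.
Lower section ‖ load = 3.103 kΩ.
V_wiper = 16.9 × 3.103/(1.050 + 3.103) = 12.6 V.

V ≈ 12.6 V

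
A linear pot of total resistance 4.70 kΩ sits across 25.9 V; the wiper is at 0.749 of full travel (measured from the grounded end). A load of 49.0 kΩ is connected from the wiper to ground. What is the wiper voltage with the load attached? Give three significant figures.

The wiper splits the pot into (1−α)R = 1.180 kΩ above and αR = 3.520 kΩ below.
Lower section ‖ load = 3.284 kΩ.
V_wiper = 25.9 × 3.284/(1.180 + 3.284) = 19.1 V.

V ≈ 19.1 V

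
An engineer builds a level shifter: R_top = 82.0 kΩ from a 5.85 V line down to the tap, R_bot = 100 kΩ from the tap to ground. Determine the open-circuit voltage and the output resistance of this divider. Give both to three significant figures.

V_th = 3.21 V, R_th = 45.1 kΩ

V_th is the open-circuit tap voltage: 5.85 × 100/(82.0 + 100) = 3.21 V.
With the supply zeroed, R_top and R_bot appear in parallel from the tap: R_th = R_top‖R_bot = (82.0 × 100)/182.0 = 45.1 kΩ.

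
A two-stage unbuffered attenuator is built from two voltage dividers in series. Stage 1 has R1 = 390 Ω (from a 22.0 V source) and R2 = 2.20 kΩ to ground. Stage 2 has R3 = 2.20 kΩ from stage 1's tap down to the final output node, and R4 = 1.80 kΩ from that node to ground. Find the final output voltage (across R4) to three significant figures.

Stage 2 presents R3+R4 = 4000 Ω as a load on stage 1's tap.
Stage 1's lower leg becomes R2‖(R3+R4) = 1419 Ω, so V_mid = 22.0 × 1419/1809 = 17.26 V.
Stage 2 is itself unloaded: V_out = V_mid × R4/(R3+R4) = 17.26 × 1800/4000 = 7.77 V.

V_out ≈ 7.77 V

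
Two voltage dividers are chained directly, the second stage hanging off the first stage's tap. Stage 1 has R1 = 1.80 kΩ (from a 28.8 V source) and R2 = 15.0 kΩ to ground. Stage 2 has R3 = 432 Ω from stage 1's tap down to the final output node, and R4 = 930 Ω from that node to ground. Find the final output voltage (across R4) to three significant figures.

V_out ≈ 8.05 V

Stage 2 presents R3+R4 = 1362 Ω as a load on stage 1's tap.
Stage 1's lower leg becomes R2‖(R3+R4) = 1249 Ω, so V_mid = 28.8 × 1249/3049 = 11.80 V.
Stage 2 is itself unloaded: V_out = V_mid × R4/(R3+R4) = 11.80 × 930/1362 = 8.05 V.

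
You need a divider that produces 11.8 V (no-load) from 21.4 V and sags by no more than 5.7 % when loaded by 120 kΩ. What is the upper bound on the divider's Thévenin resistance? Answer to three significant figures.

Loading drop = R_th/(R_th + R_L) ≤ 0.0570, so R_th ≤ R_L · ε/(1−ε) = 120 kΩ × 0.0570/0.9430 = 7.25 kΩ.
(Any R1, R2 with R2/(R1+R2) = 0.551 and R1‖R2 ≤ 7.25 kΩ will meet the spec.)

R_th ≤ 7.25 kΩ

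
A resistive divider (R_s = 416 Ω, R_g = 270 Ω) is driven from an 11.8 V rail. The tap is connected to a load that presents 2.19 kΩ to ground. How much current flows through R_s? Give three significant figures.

R_g‖R_L = 240.4 Ω, so the source sees R_s + R_g‖R_L = 656.4 Ω.
I = 11.8 V / 656.4 Ω = 18.0 mA.

I ≈ 18.0 mA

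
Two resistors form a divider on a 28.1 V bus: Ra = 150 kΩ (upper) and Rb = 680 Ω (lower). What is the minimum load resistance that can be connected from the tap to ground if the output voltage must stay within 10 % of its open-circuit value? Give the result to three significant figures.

Output resistance R_th = Ra‖Rb = (150000 × 680)/150700 = 676.9 Ω.
The fractional drop is R_th/(R_th + R_L); requiring this ≤ 0.100 gives R_L ≥ R_th(1/0.100 − 1) = 676.9 × 9.000 = 6.09 kΩ.

R_L(min) ≈ 6.09 kΩ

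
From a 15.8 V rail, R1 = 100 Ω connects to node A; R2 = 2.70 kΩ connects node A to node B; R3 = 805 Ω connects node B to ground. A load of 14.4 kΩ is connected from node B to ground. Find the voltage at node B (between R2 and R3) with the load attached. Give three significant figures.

V ≈ 3.38 V

At node B, R3 is in parallel with the load: R3‖R_L = 762.4 Ω.
Below node A the resistance is R2 + (R3‖R_L) = 3462 Ω, so V_A = 15.8 × 3462/3562 = 15.36 V.
Then V_B = V_A × (R3‖R_L)/(R2 + R3‖R_L) = 15.36 × 762.4/3462 = 3.38 V.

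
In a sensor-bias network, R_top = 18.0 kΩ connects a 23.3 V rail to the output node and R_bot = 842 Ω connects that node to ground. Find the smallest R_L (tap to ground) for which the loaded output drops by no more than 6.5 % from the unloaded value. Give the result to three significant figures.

Output resistance R_th = R_top‖R_bot = (18000 × 842)/18840 = 804.4 Ω.
The fractional drop is R_th/(R_th + R_L); requiring this ≤ 0.0650 gives R_L ≥ R_th(1/0.0650 − 1) = 804.4 × 14.38 = 11.6 kΩ.

R_L(min) ≈ 11.6 kΩ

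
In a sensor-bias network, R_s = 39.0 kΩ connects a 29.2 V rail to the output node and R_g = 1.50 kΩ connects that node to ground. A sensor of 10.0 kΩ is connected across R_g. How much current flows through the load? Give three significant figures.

I_L ≈ 0.0945 mA

R_g‖R_L = 1.304 kΩ; V_out = 29.2 × 1.304/40.30 = 0.9450 V.
I_L = V_out / R_L = 0.9450 / 10.0 kΩ = 0.0945 mA.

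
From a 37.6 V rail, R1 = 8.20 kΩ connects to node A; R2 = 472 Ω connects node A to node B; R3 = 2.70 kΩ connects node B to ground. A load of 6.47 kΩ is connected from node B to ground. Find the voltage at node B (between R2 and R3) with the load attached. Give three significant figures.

V ≈ 6.77 V

At node B, R3 is in parallel with the load: R3‖R_L = 1905 Ω.
Below node A the resistance is R2 + (R3‖R_L) = 2377 Ω, so V_A = 37.6 × 2377/10580 = 8.450 V.
Then V_B = V_A × (R3‖R_L)/(R2 + R3‖R_L) = 8.450 × 1905/2377 = 6.77 V.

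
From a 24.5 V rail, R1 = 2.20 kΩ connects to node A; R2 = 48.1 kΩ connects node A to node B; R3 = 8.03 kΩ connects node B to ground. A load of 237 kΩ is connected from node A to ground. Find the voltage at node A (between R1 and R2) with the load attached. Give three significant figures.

Below node A the series string R2+R3 = 56.13 kΩ sits in parallel with the 237 kΩ load: 45.38 kΩ.
V_A = 24.5 × 45.38/(2.20 + 45.38) = 23.4 V.

V ≈ 23.4 V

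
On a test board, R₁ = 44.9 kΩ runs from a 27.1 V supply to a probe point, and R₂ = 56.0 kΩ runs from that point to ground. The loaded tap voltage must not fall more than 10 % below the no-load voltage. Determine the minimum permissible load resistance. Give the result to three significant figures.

Output resistance R_th = R₁‖R₂ = (44.9 × 56.0)/100.9 = 24.92 kΩ.
The fractional drop is R_th/(R_th + R_L); requiring this ≤ 0.100 gives R_L ≥ R_th(1/0.100 − 1) = 24.92 × 9.000 = 224 kΩ.

R_L(min) ≈ 224 kΩ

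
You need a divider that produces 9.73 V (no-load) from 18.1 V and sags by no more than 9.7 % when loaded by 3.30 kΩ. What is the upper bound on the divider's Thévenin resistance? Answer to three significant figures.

Loading drop = R_th/(R_th + R_L) ≤ 0.0970, so R_th ≤ R_L · ε/(1−ε) = 3.30 kΩ × 0.0970/0.9030 = 354 Ω.
(Any R1, R2 with R2/(R1+R2) = 0.538 and R1‖R2 ≤ 354 Ω will meet the spec.)

R_th ≤ 354 Ω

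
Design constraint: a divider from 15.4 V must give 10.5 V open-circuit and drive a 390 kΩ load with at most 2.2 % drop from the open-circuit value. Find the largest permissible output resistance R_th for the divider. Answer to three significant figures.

Loading drop = R_th/(R_th + R_L) ≤ 0.0220, so R_th ≤ R_L · ε/(1−ε) = 390 kΩ × 0.0220/0.9780 = 8.77 kΩ.

R_th ≤ 8.77 kΩ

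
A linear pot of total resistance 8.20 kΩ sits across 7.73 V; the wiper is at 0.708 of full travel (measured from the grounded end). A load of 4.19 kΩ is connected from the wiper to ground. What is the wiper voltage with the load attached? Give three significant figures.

The wiper splits the pot into (1−α)R = 2.394 kΩ above and αR = 5.806 kΩ below.
Lower section ‖ load = 2.434 kΩ.
V_wiper = 7.73 × 2.434/(2.394 + 2.434) = 3.90 V.

V ≈ 3.90 V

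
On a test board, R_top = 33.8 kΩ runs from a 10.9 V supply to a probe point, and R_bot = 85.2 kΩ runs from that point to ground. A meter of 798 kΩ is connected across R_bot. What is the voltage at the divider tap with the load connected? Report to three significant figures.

V_out ≈ 7.57 V

The load sits in parallel with R_bot: R_bot‖R_L = (85.2 × 798) / (85.2 + 798) = 76.98 kΩ.
V_out = 10.9 × 76.98 / (33.8 + 76.98) = 10.9 × 76.98/110.8 = 7.57 V.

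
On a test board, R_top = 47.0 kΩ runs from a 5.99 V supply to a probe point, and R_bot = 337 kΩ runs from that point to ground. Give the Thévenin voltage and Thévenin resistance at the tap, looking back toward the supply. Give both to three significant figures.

V_th = 5.26 V, R_th = 41.2 kΩ

V_th is the open-circuit tap voltage: 5.99 × 337/(47.0 + 337) = 5.26 V.
With the supply zeroed, R_top and R_bot appear in parallel from the tap: R_th = R_top‖R_bot = (47.0 × 337)/384.0 = 41.2 kΩ.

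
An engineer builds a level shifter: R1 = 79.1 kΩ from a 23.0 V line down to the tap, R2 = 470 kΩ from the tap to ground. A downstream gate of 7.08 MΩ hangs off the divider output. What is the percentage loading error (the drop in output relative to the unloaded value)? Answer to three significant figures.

0.947 %

The divider's output (Thévenin) resistance is R1‖R2 = 67.71 kΩ.
Fractional drop under load = R_th/(R_th + R_L) = 67.71 / (67.71 + 7080) = 0.009472.
So the output falls by 0.947 %.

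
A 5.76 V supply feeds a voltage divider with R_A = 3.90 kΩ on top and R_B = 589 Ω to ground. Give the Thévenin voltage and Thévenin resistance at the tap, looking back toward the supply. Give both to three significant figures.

V_th = 0.756 V, R_th = 512 Ω

V_th is the open-circuit tap voltage: 5.76 × 589/(3900 + 589) = 0.756 V.
With the supply zeroed, R_A and R_B appear in parallel from the tap: R_th = R_A‖R_B = (3900 × 589)/4489 = 512 Ω.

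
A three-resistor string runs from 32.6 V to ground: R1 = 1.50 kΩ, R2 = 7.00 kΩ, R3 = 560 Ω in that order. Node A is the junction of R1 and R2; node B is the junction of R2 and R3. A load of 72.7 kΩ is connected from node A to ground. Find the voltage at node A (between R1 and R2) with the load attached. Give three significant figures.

V ≈ 26.7 V

Below node A the series string R2+R3 = 7560 Ω sits in parallel with the 72700 Ω load: 6848 Ω.
V_A = 32.6 × 6848/(1500 + 6848) = 26.7 V.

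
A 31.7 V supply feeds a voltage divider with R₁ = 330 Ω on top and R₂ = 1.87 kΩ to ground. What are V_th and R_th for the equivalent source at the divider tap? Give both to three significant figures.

V_th is the open-circuit tap voltage: 31.7 × 1870/(330 + 1870) = 26.9 V.
With the supply zeroed, R₁ and R₂ appear in parallel from the tap: R_th = R₁‖R₂ = (330 × 1870)/2200 = 280 Ω.

V_th = 26.9 V, R_th = 280 Ω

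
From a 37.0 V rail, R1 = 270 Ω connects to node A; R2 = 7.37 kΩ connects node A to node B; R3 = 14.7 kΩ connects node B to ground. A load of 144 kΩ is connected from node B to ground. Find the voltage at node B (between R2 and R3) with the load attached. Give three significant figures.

At node B, R3 is in parallel with the load: R3‖R_L = 13340 Ω.
Below node A the resistance is R2 + (R3‖R_L) = 20710 Ω, so V_A = 37.0 × 20710/20980 = 36.52 V.
Then V_B = V_A × (R3‖R_L)/(R2 + R3‖R_L) = 36.52 × 13340/20710 = 23.5 V.

V ≈ 23.5 V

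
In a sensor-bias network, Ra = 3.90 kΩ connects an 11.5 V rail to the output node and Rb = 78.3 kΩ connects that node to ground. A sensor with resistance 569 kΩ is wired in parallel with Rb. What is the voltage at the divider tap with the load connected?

The load sits in parallel with Rb: Rb‖R_L = (78.3 × 569) / (78.3 + 569) = 68.83 kΩ.
V_out = 11.5 × 68.83 / (3.90 + 68.83) = 11.5 × 68.83/72.73 = 10.9 V.

V_out ≈ 10.9 V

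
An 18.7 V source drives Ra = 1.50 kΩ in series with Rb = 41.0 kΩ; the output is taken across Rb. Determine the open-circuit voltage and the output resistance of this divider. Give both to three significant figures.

V_th = 18.0 V, R_th = 1.45 kΩ

V_th is the open-circuit tap voltage: 18.7 × 41.0/(1.50 + 41.0) = 18.0 V.
With the supply zeroed, Ra and Rb appear in parallel from the tap: R_th = Ra‖Rb = (1.50 × 41.0)/42.50 = 1.45 kΩ.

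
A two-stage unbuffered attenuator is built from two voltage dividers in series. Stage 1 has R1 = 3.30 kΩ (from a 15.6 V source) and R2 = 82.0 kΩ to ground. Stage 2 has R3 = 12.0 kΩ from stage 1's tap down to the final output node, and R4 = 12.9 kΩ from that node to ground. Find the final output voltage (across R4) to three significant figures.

V_out ≈ 6.89 V

Stage 2 presents R3+R4 = 24.90 kΩ as a load on stage 1's tap.
Stage 1's lower leg becomes R2‖(R3+R4) = 19.10 kΩ, so V_mid = 15.6 × 19.10/22.40 = 13.30 V.
Stage 2 is itself unloaded: V_out = V_mid × R4/(R3+R4) = 13.30 × 12.9/24.90 = 6.89 V.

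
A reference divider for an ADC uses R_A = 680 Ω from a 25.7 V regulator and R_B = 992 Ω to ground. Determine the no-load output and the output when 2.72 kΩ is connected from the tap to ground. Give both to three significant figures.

Open-circuit: V = 25.7 × 992/(680 + 992) = 15.2 V.
With the load, R_B becomes R_B‖R_L = 726.9 Ω, so V = 25.7 × 726.9/1407 = 13.3 V.

Unloaded: 15.2 V; loaded: 13.3 V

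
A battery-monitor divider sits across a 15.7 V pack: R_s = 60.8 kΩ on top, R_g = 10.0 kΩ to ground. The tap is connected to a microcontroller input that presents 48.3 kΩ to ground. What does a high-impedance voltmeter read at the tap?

The load sits in parallel with R_g: R_g‖R_L = (10.0 × 48.3) / (10.0 + 48.3) = 8.285 kΩ.
V_out = 15.7 × 8.285 / (60.8 + 8.285) = 15.7 × 8.285/69.08 = 1.88 V.

V_out ≈ 1.88 V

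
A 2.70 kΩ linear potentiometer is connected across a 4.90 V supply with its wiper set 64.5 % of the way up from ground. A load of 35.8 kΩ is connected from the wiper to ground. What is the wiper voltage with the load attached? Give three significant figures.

The wiper splits the pot into (1−α)R = 958.5 Ω above and αR = 1742 Ω below.
Lower section ‖ load = 1661 Ω.
V_wiper = 4.90 × 1661/(958.5 + 1661) = 3.11 V.

V ≈ 3.11 V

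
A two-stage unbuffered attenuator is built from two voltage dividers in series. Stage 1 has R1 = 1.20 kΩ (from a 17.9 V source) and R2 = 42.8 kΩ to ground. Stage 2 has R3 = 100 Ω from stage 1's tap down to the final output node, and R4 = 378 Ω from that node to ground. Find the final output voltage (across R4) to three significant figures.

Stage 2 presents R3+R4 = 478.0 Ω as a load on stage 1's tap.
Stage 1's lower leg becomes R2‖(R3+R4) = 472.7 Ω, so V_mid = 17.9 × 472.7/1673 = 5.059 V.
Stage 2 is itself unloaded: V_out = V_mid × R4/(R3+R4) = 5.059 × 378/478.0 = 4.00 V.

V_out ≈ 4.00 V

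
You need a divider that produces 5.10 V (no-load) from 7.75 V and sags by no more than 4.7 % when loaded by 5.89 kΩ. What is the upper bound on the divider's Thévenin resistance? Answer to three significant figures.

R_th ≤ 290 Ω

Loading drop = R_th/(R_th + R_L) ≤ 0.0470, so R_th ≤ R_L · ε/(1−ε) = 5.89 kΩ × 0.0470/0.9530 = 290 Ω.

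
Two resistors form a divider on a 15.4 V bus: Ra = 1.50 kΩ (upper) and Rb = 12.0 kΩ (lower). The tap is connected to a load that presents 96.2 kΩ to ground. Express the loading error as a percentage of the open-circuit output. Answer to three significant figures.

The divider's output (Thévenin) resistance is Ra‖Rb = 1.333 kΩ.
Fractional drop under load = R_th/(R_th + R_L) = 1.333 / (1.333 + 96.2) = 0.01367.
So the output falls by 1.37 %.

1.37 %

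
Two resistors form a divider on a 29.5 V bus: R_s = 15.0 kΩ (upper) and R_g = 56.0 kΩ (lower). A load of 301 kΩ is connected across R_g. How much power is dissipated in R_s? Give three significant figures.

P ≈ 3.37 mW

Total resistance from the source is R_s + (R_g‖R_L) = 62.22 kΩ, so I = 29.5/62.22 kΩ = 0.4742 mA.
P = I²·R_s = (0.4742 mA)² × 15.0 kΩ = 3.37 mW.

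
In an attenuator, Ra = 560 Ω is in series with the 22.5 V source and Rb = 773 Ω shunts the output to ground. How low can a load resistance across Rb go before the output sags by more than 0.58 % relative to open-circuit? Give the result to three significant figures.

R_L(min) ≈ 55.7 kΩ

Output resistance R_th = Ra‖Rb = (560 × 773)/1333 = 324.7 Ω.
The fractional drop is R_th/(R_th + R_L); requiring this ≤ 0.00580 gives R_L ≥ R_th(1/0.00580 − 1) = 324.7 × 171.4 = 55.7 kΩ.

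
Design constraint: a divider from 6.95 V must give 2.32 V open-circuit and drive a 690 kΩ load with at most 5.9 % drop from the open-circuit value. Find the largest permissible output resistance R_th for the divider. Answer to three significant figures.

Loading drop = R_th/(R_th + R_L) ≤ 0.0590, so R_th ≤ R_L · ε/(1−ε) = 690 kΩ × 0.0590/0.9410 = 43.3 kΩ.

R_th ≤ 43.3 kΩ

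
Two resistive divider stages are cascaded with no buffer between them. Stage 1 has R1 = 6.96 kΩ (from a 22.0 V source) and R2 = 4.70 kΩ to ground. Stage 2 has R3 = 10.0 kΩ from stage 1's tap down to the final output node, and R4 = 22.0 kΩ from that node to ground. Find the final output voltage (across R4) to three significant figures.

V_out ≈ 5.61 V

Stage 2 presents R3+R4 = 32.00 kΩ as a load on stage 1's tap.
Stage 1's lower leg becomes R2‖(R3+R4) = 4.098 kΩ, so V_mid = 22.0 × 4.098/11.06 = 8.153 V.
Stage 2 is itself unloaded: V_out = V_mid × R4/(R3+R4) = 8.153 × 22.0/32.00 = 5.61 V.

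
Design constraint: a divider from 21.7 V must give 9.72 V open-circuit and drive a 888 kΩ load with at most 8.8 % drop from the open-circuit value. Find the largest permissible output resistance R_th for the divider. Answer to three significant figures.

Loading drop = R_th/(R_th + R_L) ≤ 0.0880, so R_th ≤ R_L · ε/(1−ε) = 888 kΩ × 0.0880/0.9120 = 85.7 kΩ.

R_th ≤ 85.7 kΩ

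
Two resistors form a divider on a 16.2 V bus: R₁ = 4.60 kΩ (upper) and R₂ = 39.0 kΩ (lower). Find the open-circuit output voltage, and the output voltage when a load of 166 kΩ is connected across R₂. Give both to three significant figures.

Unloaded: 14.5 V; loaded: 14.1 V

Open-circuit: V = 16.2 × 39.0/(4.60 + 39.0) = 14.5 V.
With the load, R₂ becomes R₂‖R_L = 31.58 kΩ, so V = 16.2 × 31.58/36.18 = 14.1 V.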